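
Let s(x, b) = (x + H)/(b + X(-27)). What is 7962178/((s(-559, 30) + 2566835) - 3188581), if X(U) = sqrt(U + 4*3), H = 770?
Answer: 7962178*(-sqrt(15) + 30*I)/(-18652169*I + 621746*sqrt(15)) ≈ -12.806 + 1.8396e-5*I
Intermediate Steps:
X(U) = sqrt(12 + U) (X(U) = sqrt(U + 12) = sqrt(12 + U))
s(x, b) = (770 + x)/(b + I*sqrt(15)) (s(x, b) = (x + 770)/(b + sqrt(12 - 27)) = (770 + x)/(b + sqrt(-15)) = (770 + x)/(b + I*sqrt(15)))
7962178/((s(-559, 30) + 2566835) - 3188581) = 7962178/(((770 - 559)/(30 + I*sqrt(15)) + 2566835) - 3188581) = 7962178/((211/(30 + I*sqrt(15)) + 2566835) - 3188581) = 7962178/((2566835 + 211/(30 + I*sqrt(15))) - 3188581) = 7962178/(-621746 + 211/(30 + I*sqrt(15)))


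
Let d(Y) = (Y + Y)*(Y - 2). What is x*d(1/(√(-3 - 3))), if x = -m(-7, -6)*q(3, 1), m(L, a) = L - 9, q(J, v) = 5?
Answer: -80/3 + 160*I*√6/3 ≈ -26.667 + 130.64*I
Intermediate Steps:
m(L, a) = -9 + L
d(Y) = 2*Y*(-2 + Y) (d(Y) = (2*Y)*(-2 + Y) = 2*Y*(-2 + Y))
x = 80 (x = -(-9 - 7)*5 = -(-16)*5 = -1*(-80) = 80)
x*d(1/(√(-3 - 3))) = 80*(2*(-2 + 1/(√(-3 - 3)))/(√(-3 - 3))) = 80*(2*(-2 + 1/(√(-6)))/(√(-6))) = 80*(2*(-2 + 1/(I*√6))/((I*√6))) = 80*(2*(-I*√6/6)*(-2 - I*√6/6)) = 80*(-I*√6*(-2 - I*√6/6)/3) = -80*I*√6*(-2 - I*√6/6)/3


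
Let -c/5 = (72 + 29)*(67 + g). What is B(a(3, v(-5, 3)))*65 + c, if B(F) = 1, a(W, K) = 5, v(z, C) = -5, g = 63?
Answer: -65585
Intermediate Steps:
c = -65650 (c = -5*(72 + 29)*(67 + 63) = -505*130 = -5*13130 = -65650)
B(a(3, v(-5, 3)))*65 + c = 1*65 - 65650 = 65 - 65650 = -65585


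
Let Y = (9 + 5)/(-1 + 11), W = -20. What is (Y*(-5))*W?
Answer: 140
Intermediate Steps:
Y = 7/5 (Y = 14/10 = 14*(⅒) = 7/5 ≈ 1.4000)
(Y*(-5))*W = ((7/5)*(-5))*(-20) = -7*(-20) = 140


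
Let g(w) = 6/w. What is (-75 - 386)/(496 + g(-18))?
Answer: -1383/1487 ≈ -0.93006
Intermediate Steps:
(-75 - 386)/(496 + g(-18)) = (-75 - 386)/(496 + 6/(-18)) = -461/(496 + 6*(-1/18)) = -461/(496 - 1/3) = -461/1487/3 = -461*3/1487 = -1383/1487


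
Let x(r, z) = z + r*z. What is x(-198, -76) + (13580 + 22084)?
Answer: 50636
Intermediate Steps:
x(-198, -76) + (13580 + 22084) = -76*(1 - 198) + (13580 + 22084) = -76*(-197) + 35664 = 14972 + 35664 = 50636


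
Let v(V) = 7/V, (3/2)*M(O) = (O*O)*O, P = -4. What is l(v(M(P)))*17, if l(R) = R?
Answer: -357/128 ≈ -2.7891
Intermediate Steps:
M(O) = 2*O³/3 (M(O) = 2*((O*O)*O)/3 = 2*(O²*O)/3 = 2*O³/3)
l(v(M(P)))*17 = (7/(((⅔)*(-4)³)))*17 = (7/(((⅔)*(-64))))*17 = (7/(-128/3))*17 = (7*(-3/128))*17 = -21/128*17 = -357/128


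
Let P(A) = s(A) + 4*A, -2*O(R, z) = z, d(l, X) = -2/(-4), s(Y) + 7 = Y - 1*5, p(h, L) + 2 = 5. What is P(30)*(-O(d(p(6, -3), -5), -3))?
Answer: -207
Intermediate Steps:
p(h, L) = 3 (p(h, L) = -2 + 5 = 3)
s(Y) = -12 + Y (s(Y) = -7 + (Y - 1*5) = -7 + (Y - 5) = -7 + (-5 + Y) = -12 + Y)
d(l, X) = 1/2 (d(l, X) = -2*(-1/4) = 1/2)
O(R, z) = -z/2
P(A) = -12 + 5*A (P(A) = (-12 + A) + 4*A = -12 + 5*A)
P(30)*(-O(d(p(6, -3), -5), -3)) = (-12 + 5*30)*(-(-1)*(-3)/2) = (-12 + 150)*(-1*3/2) = 138*(-3/2) = -207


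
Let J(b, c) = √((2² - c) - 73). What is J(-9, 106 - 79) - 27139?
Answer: -27139 + 4*I*√6 ≈ -27139.0 + 9.798*I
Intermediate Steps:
J(b, c) = √(-69 - c) (J(b, c) = √((4 - c) - 73) = √(-69 - c))
J(-9, 106 - 79) - 27139 = √(-69 - (106 - 79)) - 27139 = √(-69 - 1*27) - 27139 = √(-69 - 27) - 27139 = √(-96) - 27139 = 4*I*√6 - 27139 = -27139 + 4*I*√6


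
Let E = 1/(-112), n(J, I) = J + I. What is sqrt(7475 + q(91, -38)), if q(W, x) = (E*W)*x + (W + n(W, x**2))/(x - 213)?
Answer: sqrt(7559512078)/1004 ≈ 86.599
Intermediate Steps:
n(J, I) = I + J
E = -1/112 ≈ -0.0089286
q(W, x) = (x**2 + 2*W)/(-213 + x) - W*x/112 (q(W, x) = (-W/112)*x + (W + (x**2 + W))/(x - 213) = -W*x/112 + (W + (W + x**2))/(-213 + x) = -W*x/112 + (x**2 + 2*W)/(-213 + x) = (x**2 + 2*W)/(-213 + x) - W*x/112)
sqrt(7475 + q(91, -38)) = sqrt(7475 + (112*(-38)**2 + 224*91 - 1*91*(-38)**2 + 213*91*(-38))/(112*(-213 - 38))) = sqrt(7475 + (1/112)*(112*1444 + 20384 - 1*91*1444 - 736554)/(-251)) = sqrt(7475 + (1/112)*(-1/251)*(161728 + 20384 - 131404 - 736554)) = sqrt(7475 + (1/112)*(-1/251)*(-685846)) = sqrt(7475 + 48989/2008) = sqrt(15058789/2008) = sqrt(7559512078)/1004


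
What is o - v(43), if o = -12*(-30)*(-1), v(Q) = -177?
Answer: -183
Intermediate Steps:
o = -360 (o = 360*(-1) = -360)
o - v(43) = -360 - 1*(-177) = -360 + 177 = -183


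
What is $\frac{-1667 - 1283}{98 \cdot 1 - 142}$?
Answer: $\frac{1475}{22} \approx 67.045$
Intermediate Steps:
$\frac{-1667 - 1283}{98 \cdot 1 - 142} = - \frac{2950}{98 - 142} = - \frac{2950}{-44} = \left(-2950\right) \left(- \frac{1}{44}\right) = \frac{1475}{22}$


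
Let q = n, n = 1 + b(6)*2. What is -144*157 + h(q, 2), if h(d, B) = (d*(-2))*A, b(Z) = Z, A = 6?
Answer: -22764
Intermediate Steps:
n = 13 (n = 1 + 6*2 = 1 + 12 = 13)
q = 13
h(d, B) = -12*d (h(d, B) = (d*(-2))*6 = -2*d*6 = -12*d)
-144*157 + h(q, 2) = -144*157 - 12*13 = -22608 - 156 = -22764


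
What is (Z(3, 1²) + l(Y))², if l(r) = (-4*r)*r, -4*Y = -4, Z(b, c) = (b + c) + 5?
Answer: 25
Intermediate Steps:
Z(b, c) = 5 + b + c
Y = 1 (Y = -¼*(-4) = 1)
l(r) = -4*r²
(Z(3, 1²) + l(Y))² = ((5 + 3 + 1²) - 4*1²)² = ((5 + 3 + 1) - 4*1)² = (9 - 4)² = 5² = 25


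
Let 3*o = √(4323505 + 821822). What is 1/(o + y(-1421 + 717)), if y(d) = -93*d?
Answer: 5952/389637371 - √571703/4286011081 ≈ 1.5099e-5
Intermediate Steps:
o = √571703 (o = √(4323505 + 821822)/3 = √5145327/3 = (3*√571703)/3 = √571703 ≈ 756.11)
1/(o + y(-1421 + 717)) = 1/(√571703 - 93*(-1421 + 717)) = 1/(√571703 - 93*(-704)) = 1/(√571703 + 65472) = 1/(65472 + √571703)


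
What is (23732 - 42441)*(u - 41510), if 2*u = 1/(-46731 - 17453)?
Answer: 99691948235829/128368 ≈ 7.7661e+8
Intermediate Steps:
u = -1/128368 (u = 1/(2*(-46731 - 17453)) = (½)/(-64184) = (½)*(-1/64184) = -1/128368 ≈ -7.7901e-6)
(23732 - 42441)*(u - 41510) = (23732 - 42441)*(-1/128368 - 41510) = -18709*(-5328555681/128368) = 99691948235829/128368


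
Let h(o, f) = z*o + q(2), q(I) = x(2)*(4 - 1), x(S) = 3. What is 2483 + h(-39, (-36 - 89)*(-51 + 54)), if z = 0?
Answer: 2492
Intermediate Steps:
q(I) = 9 (q(I) = 3*(4 - 1) = 3*3 = 9)
h(o, f) = 9 (h(o, f) = 0*o + 9 = 0 + 9 = 9)
2483 + h(-39, (-36 - 89)*(-51 + 54)) = 2483 + 9 = 2492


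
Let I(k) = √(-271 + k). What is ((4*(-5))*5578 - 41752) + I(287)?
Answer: -153308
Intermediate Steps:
((4*(-5))*5578 - 41752) + I(287) = ((4*(-5))*5578 - 41752) + √(-271 + 287) = (-20*5578 - 41752) + √16 = (-111560 - 41752) + 4 = -153312 + 4 = -153308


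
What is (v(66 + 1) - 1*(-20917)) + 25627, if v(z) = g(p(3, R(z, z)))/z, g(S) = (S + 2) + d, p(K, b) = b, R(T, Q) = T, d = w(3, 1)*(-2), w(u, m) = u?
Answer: 3118511/67 ≈ 46545.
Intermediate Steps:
d = -6 (d = 3*(-2) = -6)
g(S) = -4 + S (g(S) = (S + 2) - 6 = (2 + S) - 6 = -4 + S)
v(z) = (-4 + z)/z
(v(66 + 1) - 1*(-20917)) + 25627 = ((-4 + (66 + 1))/(66 + 1) - 1*(-20917)) + 25627 = ((-4 + 67)/67 + 20917) + 25627 = ((1/67)*63 + 20917) + 25627 = (63/67 + 20917) + 25627 = 1401502/67 + 25627 = 3118511/67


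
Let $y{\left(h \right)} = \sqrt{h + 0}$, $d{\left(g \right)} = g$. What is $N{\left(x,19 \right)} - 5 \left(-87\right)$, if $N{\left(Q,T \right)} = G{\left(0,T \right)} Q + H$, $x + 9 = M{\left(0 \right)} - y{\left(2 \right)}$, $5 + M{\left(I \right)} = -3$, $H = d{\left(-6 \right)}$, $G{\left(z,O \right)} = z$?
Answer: $429$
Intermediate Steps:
$H = -6$
$y{\left(h \right)} = \sqrt{h}$
$M{\left(I \right)} = -8$ ($M{\left(I \right)} = -5 - 3 = -8$)
$x = -17 - \sqrt{2}$ ($x = -9 - \left(8 + \sqrt{2}\right) = -17 - \sqrt{2} \approx -18.414$)
$N{\left(Q,T \right)} = -6$ ($N{\left(Q,T \right)} = 0 Q - 6 = 0 - 6 = -6$)
$N{\left(x,19 \right)} - 5 \left(-87\right) = -6 - 5 \left(-87\right) = -6 - -435 = -6 + 435 = 429$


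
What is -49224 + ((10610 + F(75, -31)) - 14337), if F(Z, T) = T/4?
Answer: -211835/4 ≈ -52959.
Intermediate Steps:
F(Z, T) = T/4 (F(Z, T) = T*(1/4) = T/4)
-49224 + ((10610 + F(75, -31)) - 14337) = -49224 + ((10610 + (1/4)*(-31)) - 14337) = -49224 + ((10610 - 31/4) - 14337) = -49224 + (42409/4 - 14337) = -49224 - 14939/4 = -211835/4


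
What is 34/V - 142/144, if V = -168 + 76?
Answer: -2245/1656 ≈ -1.3557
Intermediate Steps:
V = -92
34/V - 142/144 = 34/(-92) - 142/144 = 34*(-1/92) - 142*1/144 = -17/46 - 71/72 = -2245/1656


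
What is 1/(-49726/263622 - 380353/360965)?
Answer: -47579157615/59109382078 ≈ -0.80493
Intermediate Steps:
1/(-49726/263622 - 380353/360965) = 1/(-49726*1/263622 - 380353*1/360965) = 1/(-24863/131811 - 380353/360965) = 1/(-59109382078/47579157615) = -47579157615/59109382078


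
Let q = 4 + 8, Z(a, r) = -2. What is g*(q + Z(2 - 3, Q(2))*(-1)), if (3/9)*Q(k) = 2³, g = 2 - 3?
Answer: -14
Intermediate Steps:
g = -1
Q(k) = 24 (Q(k) = 3*2³ = 3*8 = 24)
q = 12
g*(q + Z(2 - 3, Q(2))*(-1)) = -(12 - 2*(-1)) = -(12 + 2) = -1*14 = -14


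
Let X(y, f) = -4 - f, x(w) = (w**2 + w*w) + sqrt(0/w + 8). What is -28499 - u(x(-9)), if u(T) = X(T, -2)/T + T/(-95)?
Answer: -17756799142/623105 + 13023*sqrt(2)/623105 ≈ -28497.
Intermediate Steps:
x(w) = 2*sqrt(2) + 2*w**2 (x(w) = (w**2 + w**2) + sqrt(0 + 8) = 2*w**2 + sqrt(8) = 2*w**2 + 2*sqrt(2) = 2*sqrt(2) + 2*w**2)
u(T) = -2/T - T/95 (u(T) = (-4 - 1*(-2))/T + T/(-95) = (-4 + 2)/T + T*(-1/95) = -2/T - T/95)
-28499 - u(x(-9)) = -28499 - (-2/(2*sqrt(2) + 2*(-9)**2) - (2*sqrt(2) + 2*(-9)**2)/95) = -28499 - (-2/(2*sqrt(2) + 2*81) - (2*sqrt(2) + 2*81)/95) = -28499 - (-2/(2*sqrt(2) + 162) - (2*sqrt(2) + 162)/95) = -28499 - (-2/(162 + 2*sqrt(2)) - (162 + 2*sqrt(2))/95) = -28499 - (-2/(162 + 2*sqrt(2)) + (-162/95 - 2*sqrt(2)/95)) = -28499 - (-162/95 - 2/(162 + 2*sqrt(2)) - 2*sqrt(2)/95) = -28499 + (162/95 + 2/(162 + 2*sqrt(2)) + 2*sqrt(2)/95) = -2707243/95 + 2/(162 + 2*sqrt(2)) + 2*sqrt(2)/95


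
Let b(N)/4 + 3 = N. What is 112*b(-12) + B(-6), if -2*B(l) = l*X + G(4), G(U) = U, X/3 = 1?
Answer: -6713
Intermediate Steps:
X = 3 (X = 3*1 = 3)
b(N) = -12 + 4*N
B(l) = -2 - 3*l/2 (B(l) = -(l*3 + 4)/2 = -(3*l + 4)/2 = -(4 + 3*l)/2 = -2 - 3*l/2)
112*b(-12) + B(-6) = 112*(-12 + 4*(-12)) + (-2 - 3/2*(-6)) = 112*(-12 - 48) + (-2 + 9) = 112*(-60) + 7 = -6720 + 7 = -6713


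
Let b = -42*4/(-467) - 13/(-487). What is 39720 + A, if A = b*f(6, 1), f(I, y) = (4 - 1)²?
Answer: 9034270863/227429 ≈ 39724.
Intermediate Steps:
f(I, y) = 9 (f(I, y) = 3² = 9)
b = 87887/227429 (b = -168*(-1/467) - 13*(-1/487) = 168/467 + 13/487 = 87887/227429 ≈ 0.38644)
A = 790983/227429 (A = (87887/227429)*9 = 790983/227429 ≈ 3.4779)
39720 + A = 39720 + 790983/227429 = 9034270863/227429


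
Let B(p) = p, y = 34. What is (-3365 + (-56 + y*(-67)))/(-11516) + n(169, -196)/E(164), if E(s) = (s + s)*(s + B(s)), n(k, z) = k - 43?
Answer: 76821529/154867168 ≈ 0.49605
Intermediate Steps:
n(k, z) = -43 + k
E(s) = 4*s**2 (E(s) = (s + s)*(s + s) = (2*s)*(2*s) = 4*s**2)
(-3365 + (-56 + y*(-67)))/(-11516) + n(169, -196)/E(164) = (-3365 + (-56 + 34*(-67)))/(-11516) + (-43 + 169)/((4*164**2)) = (-3365 + (-56 - 2278))*(-1/11516) + 126/((4*26896)) = (-3365 - 2334)*(-1/11516) + 126/107584 = -5699*(-1/11516) + 126*(1/107584) = 5699/11516 + 63/53792 = 76821529/154867168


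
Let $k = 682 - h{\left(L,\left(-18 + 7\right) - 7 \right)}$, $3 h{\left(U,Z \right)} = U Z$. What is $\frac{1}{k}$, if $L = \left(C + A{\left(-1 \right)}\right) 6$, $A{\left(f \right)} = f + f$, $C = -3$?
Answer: $\frac{1}{502} \approx 0.001992$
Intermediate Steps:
$A{\left(f \right)} = 2 f$
$L = -30$ ($L = \left(-3 + 2 \left(-1\right)\right) 6 = \left(-3 - 2\right) 6 = \left(-5\right) 6 = -30$)
$h{\left(U,Z \right)} = \frac{U Z}{3}$
$k = 502$ ($k = 682 - \frac{1}{3} \left(-30\right) \left(\left(-18 + 7\right) - 7\right) = 682 - \frac{1}{3} \left(-30\right) \left(-11 - 7\right) = 682 - \frac{1}{3} \left(-30\right) \left(-18\right) = 682 - 180 = 502$)
$\frac{1}{k} = \frac{1}{502}$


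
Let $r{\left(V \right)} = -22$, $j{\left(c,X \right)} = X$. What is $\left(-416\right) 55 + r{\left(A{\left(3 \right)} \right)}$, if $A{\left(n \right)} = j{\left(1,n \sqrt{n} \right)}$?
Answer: $-22902$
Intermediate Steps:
$A{\left(n \right)} = n^{\frac{3}{2}}$ ($A{\left(n \right)} = n \sqrt{n} = n^{\frac{3}{2}}$)
$\left(-416\right) 55 + r{\left(A{\left(3 \right)} \right)} = \left(-416\right) 55 - 22 = -22880 - 22 = -22902$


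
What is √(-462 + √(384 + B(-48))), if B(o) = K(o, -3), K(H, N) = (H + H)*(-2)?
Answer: I*√438 ≈ 20.928*I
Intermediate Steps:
K(H, N) = -4*H (K(H, N) = (2*H)*(-2) = -4*H)
B(o) = -4*o
√(-462 + √(384 + B(-48))) = √(-462 + √(384 - 4*(-48))) = √(-462 + √(384 + 192)) = √(-462 + √576) = √(-462 + 24) = √(-438) = I*√438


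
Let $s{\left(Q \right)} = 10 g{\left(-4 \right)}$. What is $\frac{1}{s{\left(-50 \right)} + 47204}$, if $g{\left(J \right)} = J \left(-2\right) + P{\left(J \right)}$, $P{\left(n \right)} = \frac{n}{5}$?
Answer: $\frac{1}{47276} \approx 2.1152 \cdot 10^{-5}$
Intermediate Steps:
$P{\left(n \right)} = \frac{n}{5}$ ($P{\left(n \right)} = n \frac{1}{5} = \frac{n}{5}$)
$g{\left(J \right)} = - \frac{9 J}{5}$ ($g{\left(J \right)} = J \left(-2\right) + \frac{J}{5} = - 2 J + \frac{J}{5} = - \frac{9 J}{5}$)
$s{\left(Q \right)} = 72$ ($s{\left(Q \right)} = 10 \left(\left(- \frac{9}{5}\right) \left(-4\right)\right) = 10 \cdot \frac{36}{5} = 72$)
$\frac{1}{s{\left(-50 \right)} + 47204} = \frac{1}{72 + 47204} = \frac{1}{47276}$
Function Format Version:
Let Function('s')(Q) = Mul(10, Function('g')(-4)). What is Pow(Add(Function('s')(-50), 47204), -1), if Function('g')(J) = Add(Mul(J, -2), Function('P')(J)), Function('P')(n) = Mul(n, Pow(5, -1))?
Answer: Rational(1, 47276) ≈ 2.1152e-5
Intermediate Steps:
Function('P')(n) = Mul(Rational(1, 5), n) (Function('P')(n) = Mul(n, Rational(1, 5)) = Mul(Rational(1, 5), n))
Function('g')(J) = Mul(Rational(-9, 5), J) (Function('g')(J) = Add(Mul(J, -2), Mul(Rational(1, 5), J)) = Add(Mul(-2, J), Mul(Rational(1, 5), J)) = Mul(Rational(-9, 5), J))
Function('s')(Q) = 72 (Function('s')(Q) = Mul(10, Mul(Rational(-9, 5), -4)) = Mul(10, Rational(36, 5)) = 72)
Pow(Add(Function('s')(-50), 47204), -1) = Pow(Add(72, 47204), -1) = Pow(47276, -1) = Rational(1, 47276)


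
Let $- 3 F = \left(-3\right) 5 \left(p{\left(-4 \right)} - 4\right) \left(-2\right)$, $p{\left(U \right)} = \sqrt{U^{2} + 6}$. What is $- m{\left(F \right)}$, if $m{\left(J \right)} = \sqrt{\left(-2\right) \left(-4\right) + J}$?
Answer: $- \sqrt{48 - 10 \sqrt{22}} \approx -1.0468$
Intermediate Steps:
$p{\left(U \right)} = \sqrt{6 + U^{2}}$
$F = 40 - 10 \sqrt{22}$ ($F = - \frac{\left(-3\right) 5 \left(\sqrt{6 + \left(-4\right)^{2}} - 4\right) \left(-2\right)}{3} = - \frac{\left(-15\right) \left(\sqrt{6 + 16} - 4\right) \left(-2\right)}{3} = - \frac{\left(-15\right) \left(\sqrt{22} - 4\right) \left(-2\right)}{3} = - \frac{\left(-15\right) \left(-4 + \sqrt{22}\right) \left(-2\right)}{3} = - \frac{\left(-15\right) \left(8 - 2 \sqrt{22}\right)}{3} = - \frac{-120 + 30 \sqrt{22}}{3} = 40 - 10 \sqrt{22} \approx -6.9042$)
$m{\left(J \right)} = \sqrt{8 + J}$
$- m{\left(F \right)} = - \sqrt{8 + \left(40 - 10 \sqrt{22}\right)} = - \sqrt{48 - 10 \sqrt{22}}$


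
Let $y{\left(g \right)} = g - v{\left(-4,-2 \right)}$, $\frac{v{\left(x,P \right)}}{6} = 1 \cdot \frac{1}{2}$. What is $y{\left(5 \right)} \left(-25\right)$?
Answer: $-50$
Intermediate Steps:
$v{\left(x,P \right)} = 3$ ($v{\left(x,P \right)} = 6 \cdot 1 \cdot \frac{1}{2} = 6 \cdot \frac{1}{2} = 3$)
$y{\left(g \right)} = -3 + g$ ($y{\left(g \right)} = g - 3 = -3 + g$)
$y{\left(5 \right)} \left(-25\right) = \left(-3 + 5\right) \left(-25\right) = 2 \left(-25\right) = -50$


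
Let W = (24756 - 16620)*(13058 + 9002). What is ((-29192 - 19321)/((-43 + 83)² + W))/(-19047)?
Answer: 16171/1139529694240 ≈ 1.4191e-8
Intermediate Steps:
W = 179480160 (W = 8136*22060 = 179480160)
((-29192 - 19321)/((-43 + 83)² + W))/(-19047) = ((-29192 - 19321)/((-43 + 83)² + 179480160))/(-19047) = -48513/(40² + 179480160)*(-1/19047) = -48513/(1600 + 179480160)*(-1/19047) = -48513/179481760*(-1/19047) = 16171/1139529694240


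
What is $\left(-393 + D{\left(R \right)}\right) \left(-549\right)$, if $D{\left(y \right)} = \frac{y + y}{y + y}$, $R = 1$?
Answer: $215208$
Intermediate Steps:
$D{\left(y \right)} = 1$ ($D{\left(y \right)} = \frac{2 y}{2 y} = 2 y \frac{1}{2 y} = 1$)
$\left(-393 + D{\left(R \right)}\right) \left(-549\right) = \left(-393 + 1\right) \left(-549\right) = \left(-392\right) \left(-549\right) = 215208$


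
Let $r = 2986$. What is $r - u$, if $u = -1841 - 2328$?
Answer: $7155$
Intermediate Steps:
$u = -4169$ ($u = -1841 - 2328 = -4169$)
$r - u = 2986 - -4169 = 2986 + 4169 = 7155$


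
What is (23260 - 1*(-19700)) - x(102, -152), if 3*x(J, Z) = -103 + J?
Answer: 128881/3 ≈ 42960.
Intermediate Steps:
x(J, Z) = -103/3 + J/3 (x(J, Z) = (-103 + J)/3 = -103/3 + J/3)
(23260 - 1*(-19700)) - x(102, -152) = (23260 - 1*(-19700)) - (-103/3 + (1/3)*102) = (23260 + 19700) - (-103/3 + 34) = 42960 - 1*(-1/3) = 42960 + 1/3 = 128881/3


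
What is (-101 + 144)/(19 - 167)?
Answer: -43/148 ≈ -0.29054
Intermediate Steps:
(-101 + 144)/(19 - 167) = 43/(-148) = 43*(-1/148) = -43/148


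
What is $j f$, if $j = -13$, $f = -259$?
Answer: $3367$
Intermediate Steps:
$j f = \left(-13\right) \left(-259\right) = 3367$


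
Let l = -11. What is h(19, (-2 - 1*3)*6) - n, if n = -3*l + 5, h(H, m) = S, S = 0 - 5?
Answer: -43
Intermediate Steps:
S = -5
h(H, m) = -5
n = 38 (n = -3*(-11) + 5 = 33 + 5 = 38)
h(19, (-2 - 1*3)*6) - n = -5 - 1*38 = -5 - 38 = -43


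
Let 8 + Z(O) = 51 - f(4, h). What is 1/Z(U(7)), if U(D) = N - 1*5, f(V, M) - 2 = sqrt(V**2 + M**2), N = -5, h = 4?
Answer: 41/1649 + 4*sqrt(2)/1649 ≈ 0.028294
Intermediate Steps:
f(V, M) = 2 + sqrt(M**2 + V**2) (f(V, M) = 2 + sqrt(V**2 + M**2) = 2 + sqrt(M**2 + V**2))
U(D) = -10 (U(D) = -5 - 1*5 = -5 - 5 = -10)
Z(O) = 41 - 4*sqrt(2) (Z(O) = -8 + (51 - (2 + sqrt(4**2 + 4**2))) = -8 + (51 - (2 + sqrt(16 + 16))) = -8 + (51 - (2 + sqrt(32))) = -8 + (51 - (2 + 4*sqrt(2))) = -8 + (51 + (-2 - 4*sqrt(2))) = -8 + (49 - 4*sqrt(2)) = 41 - 4*sqrt(2))
1/Z(U(7)) = 1/(41 - 4*sqrt(2))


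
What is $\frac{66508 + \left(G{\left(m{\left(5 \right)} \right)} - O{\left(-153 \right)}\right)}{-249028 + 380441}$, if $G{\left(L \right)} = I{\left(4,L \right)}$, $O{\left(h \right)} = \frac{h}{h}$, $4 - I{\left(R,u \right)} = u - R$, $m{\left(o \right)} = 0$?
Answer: $\frac{66515}{131413} \approx 0.50615$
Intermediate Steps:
$I{\left(R,u \right)} = 4 + R - u$ ($I{\left(R,u \right)} = 4 - \left(u - R\right) = 4 + \left(R - u\right) = 4 + R - u$)
$O{\left(h \right)} = 1$
$G{\left(L \right)} = 8 - L$ ($G{\left(L \right)} = 4 + 4 - L = 8 - L$)
$\frac{66508 + \left(G{\left(m{\left(5 \right)} \right)} - O{\left(-153 \right)}\right)}{-249028 + 380441} = \frac{66508 + \left(\left(8 - 0\right) - 1\right)}{-249028 + 380441} = \frac{66508 + \left(\left(8 + 0\right) - 1\right)}{131413} = \left(66508 + \left(8 - 1\right)\right) \frac{1}{131413} = \left(66508 + 7\right) \frac{1}{131413} = 66515 \cdot \frac{1}{131413} = \frac{66515}{131413}$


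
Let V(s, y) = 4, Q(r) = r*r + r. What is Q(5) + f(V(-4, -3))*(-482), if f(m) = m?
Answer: -1898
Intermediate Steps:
Q(r) = r + r² (Q(r) = r² + r = r + r²)
Q(5) + f(V(-4, -3))*(-482) = 5*(1 + 5) + 4*(-482) = 5*6 - 1928 = 30 - 1928 = -1898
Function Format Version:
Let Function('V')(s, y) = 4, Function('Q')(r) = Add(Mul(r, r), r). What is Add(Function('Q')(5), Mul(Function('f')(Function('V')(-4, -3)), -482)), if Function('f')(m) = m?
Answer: -1898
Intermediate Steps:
Function('Q')(r) = Add(r, Pow(r, 2)) (Function('Q')(r) = Add(Pow(r, 2), r) = Add(r, Pow(r, 2)))
Add(Function('Q')(5), Mul(Function('f')(Function('V')(-4, -3)), -482)) = Add(Mul(5, Add(1, 5)), Mul(4, -482)) = Add(Mul(5, 6), -1928) = Add(30, -1928) = -1898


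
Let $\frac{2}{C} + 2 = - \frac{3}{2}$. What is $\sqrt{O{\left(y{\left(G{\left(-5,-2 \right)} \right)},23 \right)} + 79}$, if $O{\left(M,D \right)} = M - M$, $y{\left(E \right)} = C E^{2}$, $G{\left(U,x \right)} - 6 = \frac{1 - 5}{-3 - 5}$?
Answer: $\sqrt{79} \approx 8.8882$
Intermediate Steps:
$C = - \frac{4}{7}$ ($C = \frac{2}{-2 - \frac{3}{2}} = \frac{2}{- \frac{7}{2}} = 2 \left(- \frac{2}{7}\right) = - \frac{4}{7} \approx -0.57143$)
$G{\left(U,x \right)} = \frac{13}{2}$ ($G{\left(U,x \right)} = 6 + \frac{1 - 5}{-3 - 5} = 6 - \frac{4}{-8} = 6 - - \frac{1}{2} = 6 + \frac{1}{2} = \frac{13}{2}$)
$y{\left(E \right)} = - \frac{4 E^{2}}{7}$
$O{\left(M,D \right)} = 0$
$\sqrt{O{\left(y{\left(G{\left(-5,-2 \right)} \right)},23 \right)} + 79} = \sqrt{0 + 79} = \sqrt{79}$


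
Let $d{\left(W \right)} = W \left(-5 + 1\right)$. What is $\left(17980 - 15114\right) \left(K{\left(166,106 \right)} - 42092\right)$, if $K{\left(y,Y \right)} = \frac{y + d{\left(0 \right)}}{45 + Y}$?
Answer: $- \frac{18215510716}{151} \approx -1.2063 \cdot 10^{8}$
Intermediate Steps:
$d{\left(W \right)} = - 4 W$ ($d{\left(W \right)} = W \left(-4\right) = - 4 W$)
$K{\left(y,Y \right)} = \frac{y}{45 + Y}$ ($K{\left(y,Y \right)} = \frac{y - 0}{45 + Y} = \frac{y + 0}{45 + Y} = \frac{y}{45 + Y}$)
$\left(17980 - 15114\right) \left(K{\left(166,106 \right)} - 42092\right) = \left(17980 - 15114\right) \left(\frac{166}{45 + 106} - 42092\right) = 2866 \left(\frac{166}{151} - 42092\right) = 2866 \left(- \frac{6355726}{151}\right) = - \frac{18215510716}{151}$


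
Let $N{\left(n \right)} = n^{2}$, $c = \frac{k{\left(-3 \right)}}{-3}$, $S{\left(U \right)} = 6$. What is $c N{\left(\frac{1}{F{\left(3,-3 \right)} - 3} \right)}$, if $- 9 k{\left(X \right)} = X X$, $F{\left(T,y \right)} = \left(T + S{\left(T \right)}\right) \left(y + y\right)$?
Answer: $\frac{1}{9747} \approx 0.0001026$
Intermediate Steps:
$F{\left(T,y \right)} = 2 y \left(6 + T\right)$ ($F{\left(T,y \right)} = \left(T + 6\right) \left(y + y\right) = \left(6 + T\right) 2 y = 2 y \left(6 + T\right)$)
$k{\left(X \right)} = - \frac{X^{2}}{9}$ ($k{\left(X \right)} = - \frac{X X}{9} = - \frac{X^{2}}{9}$)
$c = \frac{1}{3}$ ($c = \frac{\left(- \frac{1}{9}\right) \left(-3\right)^{2}}{-3} = \left(- \frac{1}{9}\right) 9 \left(- \frac{1}{3}\right) = \left(-1\right) \left(- \frac{1}{3}\right) = \frac{1}{3} \approx 0.33333$)
$c N{\left(\frac{1}{F{\left(3,-3 \right)} - 3} \right)} = \frac{\left(\frac{1}{2 \left(-3\right) \left(6 + 3\right) - 3}\right)^{2}}{3} = \frac{\left(\frac{1}{2 \left(-3\right) 9 - 3}\right)^{2}}{3} = \frac{\left(\frac{1}{-54 - 3}\right)^{2}}{3} = \frac{\left(\frac{1}{-57}\right)^{2}}{3} = \frac{\left(- \frac{1}{57}\right)^{2}}{3} = \frac{1}{3} \cdot \frac{1}{3249} = \frac{1}{9747}$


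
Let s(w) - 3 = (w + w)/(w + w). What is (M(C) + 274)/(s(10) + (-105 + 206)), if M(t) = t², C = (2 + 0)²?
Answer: 58/21 ≈ 2.7619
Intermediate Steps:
C = 4 (C = 2² = 4)
s(w) = 4 (s(w) = 3 + (w + w)/(w + w) = 3 + (2*w)/((2*w)) = 3 + (2*w)*(1/(2*w)) = 3 + 1 = 4)
(M(C) + 274)/(s(10) + (-105 + 206)) = (4² + 274)/(4 + (-105 + 206)) = (16 + 274)/(4 + 101) = 290/105 = 290*(1/105) = 58/21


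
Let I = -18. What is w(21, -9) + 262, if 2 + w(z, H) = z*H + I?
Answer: 53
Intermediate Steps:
w(z, H) = -20 + H*z (w(z, H) = -2 + (z*H - 18) = -2 + (H*z - 18) = -2 + (-18 + H*z) = -20 + H*z)
w(21, -9) + 262 = (-20 - 9*21) + 262 = (-20 - 189) + 262 = -209 + 262 = 53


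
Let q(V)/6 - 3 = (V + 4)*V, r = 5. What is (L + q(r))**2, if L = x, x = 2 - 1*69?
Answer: 48841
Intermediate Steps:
q(V) = 18 + 6*V*(4 + V) (q(V) = 18 + 6*((V + 4)*V) = 18 + 6*((4 + V)*V) = 18 + 6*(V*(4 + V)) = 18 + 6*V*(4 + V))
x = -67 (x = 2 - 69 = -67)
L = -67
(L + q(r))**2 = (-67 + (18 + 6*5**2 + 24*5))**2 = (-67 + (18 + 6*25 + 120))**2 = (-67 + (18 + 150 + 120))**2 = (-67 + 288)**2 = 221**2 = 48841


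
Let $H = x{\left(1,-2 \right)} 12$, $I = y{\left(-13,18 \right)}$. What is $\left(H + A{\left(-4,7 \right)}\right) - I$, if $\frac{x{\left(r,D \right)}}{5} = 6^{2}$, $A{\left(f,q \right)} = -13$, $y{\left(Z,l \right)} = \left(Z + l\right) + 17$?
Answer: $2125$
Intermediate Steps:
$y{\left(Z,l \right)} = 17 + Z + l$
$x{\left(r,D \right)} = 180$ ($x{\left(r,D \right)} = 5 \cdot 6^{2} = 5 \cdot 36 = 180$)
$I = 22$ ($I = 17 - 13 + 18 = 22$)
$H = 2160$ ($H = 180 \cdot 12 = 2160$)
$\left(H + A{\left(-4,7 \right)}\right) - I = \left(2160 - 13\right) - 22 = 2147 - 22 = 2125$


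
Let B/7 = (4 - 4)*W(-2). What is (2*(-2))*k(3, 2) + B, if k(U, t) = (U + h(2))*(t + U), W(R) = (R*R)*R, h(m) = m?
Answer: -100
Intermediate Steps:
W(R) = R**3 (W(R) = R**2*R = R**3)
B = 0 (B = 7*((4 - 4)*(-2)**3) = 7*(0*(-8)) = 7*0 = 0)
k(U, t) = (2 + U)*(U + t) (k(U, t) = (U + 2)*(t + U) = (2 + U)*(U + t))
(2*(-2))*k(3, 2) + B = (2*(-2))*(3**2 + 2*3 + 2*2 + 3*2) + 0 = -4*(9 + 6 + 4 + 6) + 0 = -4*25 + 0 = -100 + 0 = -100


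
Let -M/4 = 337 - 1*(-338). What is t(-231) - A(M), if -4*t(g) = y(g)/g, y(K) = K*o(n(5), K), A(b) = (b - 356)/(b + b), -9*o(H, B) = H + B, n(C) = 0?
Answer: -18853/2700 ≈ -6.9826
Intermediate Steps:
o(H, B) = -B/9 - H/9 (o(H, B) = -(H + B)/9 = -(B + H)/9 = -B/9 - H/9)
M = -2700 (M = -4*(337 - 1*(-338)) = -4*(337 + 338) = -4*675 = -2700)
A(b) = (-356 + b)/(2*b) (A(b) = (-356 + b)/((2*b)) = (-356 + b)*(1/(2*b)) = (-356 + b)/(2*b))
y(K) = -K²/9 (y(K) = K*(-K/9 - ⅑*0) = K*(-K/9 + 0) = K*(-K/9) = -K²/9)
t(g) = g/36 (t(g) = -(-g²/9)/(4*g) = -(-1)*g/36 = g/36)
t(-231) - A(M) = (1/36)*(-231) - (-356 - 2700)/(2*(-2700)) = -77/12 - (-1)*(-3056)/(2*2700) = -77/12 - 1*382/675 = -77/12 - 382/675 = -18853/2700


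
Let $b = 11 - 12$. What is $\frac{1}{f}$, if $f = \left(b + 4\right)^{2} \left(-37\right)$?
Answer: $- \frac{1}{333} \approx -0.003003$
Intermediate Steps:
$b = -1$ ($b = 11 - 12 = -1$)
$f = -333$ ($f = \left(-1 + 4\right)^{2} \left(-37\right) = 3^{2} \left(-37\right) = 9 \left(-37\right) = -333$)
$\frac{1}{f} = \frac{1}{-333} = - \frac{1}{333}$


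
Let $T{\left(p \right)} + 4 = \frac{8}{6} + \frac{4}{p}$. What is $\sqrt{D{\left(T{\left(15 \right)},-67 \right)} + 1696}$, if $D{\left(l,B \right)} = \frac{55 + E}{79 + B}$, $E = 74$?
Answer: $\frac{\sqrt{6827}}{2} \approx 41.313$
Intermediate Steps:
$T{\left(p \right)} = - \frac{8}{3} + \frac{4}{p}$ ($T{\left(p \right)} = -4 + \left(\frac{8}{6} + \frac{4}{p}\right) = -4 + \left(8 \cdot \frac{1}{6} + \frac{4}{p}\right) = -4 + \left(\frac{4}{3} + \frac{4}{p}\right) = - \frac{8}{3} + \frac{4}{p}$)
$D{\left(l,B \right)} = \frac{129}{79 + B}$ ($D{\left(l,B \right)} = \frac{55 + 74}{79 + B} = \frac{129}{79 + B}$)
$\sqrt{D{\left(T{\left(15 \right)},-67 \right)} + 1696} = \sqrt{\frac{129}{79 - 67} + 1696} = \sqrt{\frac{129}{12} + 1696} = \sqrt{129 \cdot \frac{1}{12} + 1696} = \sqrt{\frac{43}{4} + 1696} = \sqrt{\frac{6827}{4}} = \frac{\sqrt{6827}}{2}$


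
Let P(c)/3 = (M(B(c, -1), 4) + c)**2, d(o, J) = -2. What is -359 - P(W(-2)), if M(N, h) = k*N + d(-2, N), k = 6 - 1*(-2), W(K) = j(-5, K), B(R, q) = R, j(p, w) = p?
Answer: -6986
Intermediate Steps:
W(K) = -5
k = 8 (k = 6 + 2 = 8)
M(N, h) = -2 + 8*N (M(N, h) = 8*N - 2 = -2 + 8*N)
P(c) = 3*(-2 + 9*c)**2 (P(c) = 3*((-2 + 8*c) + c)**2 = 3*(-2 + 9*c)**2)
-359 - P(W(-2)) = -359 - 3*(-2 + 9*(-5))**2 = -359 - 3*(-2 - 45)**2 = -359 - 3*(-47)**2 = -359 - 3*2209 = -359 - 1*6627 = -359 - 6627 = -6986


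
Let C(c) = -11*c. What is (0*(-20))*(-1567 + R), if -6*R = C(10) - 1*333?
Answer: 0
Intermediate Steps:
R = 443/6 (R = -(-11*10 - 1*333)/6 = -(-110 - 333)/6 = -⅙*(-443) = 443/6 ≈ 73.833)
(0*(-20))*(-1567 + R) = (0*(-20))*(-1567 + 443/6) = 0*(-8959/6) = 0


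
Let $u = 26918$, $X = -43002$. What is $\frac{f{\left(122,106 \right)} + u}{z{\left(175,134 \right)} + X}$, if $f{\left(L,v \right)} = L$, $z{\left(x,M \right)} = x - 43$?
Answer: $- \frac{2704}{4287} \approx -0.63074$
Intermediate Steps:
$z{\left(x,M \right)} = -43 + x$
$\frac{f{\left(122,106 \right)} + u}{z{\left(175,134 \right)} + X} = \frac{122 + 26918}{\left(-43 + 175\right) - 43002} = \frac{27040}{132 - 43002} = \frac{27040}{-42870} = 27040 \left(- \frac{1}{42870}\right) = - \frac{2704}{4287}$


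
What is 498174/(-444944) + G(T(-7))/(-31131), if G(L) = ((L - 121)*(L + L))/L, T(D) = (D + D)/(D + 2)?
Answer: -12836225027/11542959720 ≈ -1.1120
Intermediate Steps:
T(D) = 2*D/(2 + D) (T(D) = (2*D)/(2 + D) = 2*D/(2 + D))
G(L) = -242 + 2*L (G(L) = ((-121 + L)*(2*L))/L = (2*L*(-121 + L))/L = -242 + 2*L)
498174/(-444944) + G(T(-7))/(-31131) = 498174/(-444944) + (-242 + 2*(2*(-7)/(2 - 7)))/(-31131) = 498174*(-1/444944) + (-242 + 2*(2*(-7)/(-5)))*(-1/31131) = -249087/222472 + (-242 + 2*(2*(-7)*(-⅕)))*(-1/31131) = -249087/222472 + (-242 + 2*(14/5))*(-1/31131) = -249087/222472 + (-242 + 28/5)*(-1/31131) = -249087/222472 - 1182/5*(-1/31131) = -249087/222472 + 394/51885 = -12836225027/11542959720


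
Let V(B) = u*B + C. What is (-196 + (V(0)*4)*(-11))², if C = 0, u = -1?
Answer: 38416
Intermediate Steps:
V(B) = -B (V(B) = -B + 0 = -B)
(-196 + (V(0)*4)*(-11))² = (-196 + (-1*0*4)*(-11))² = (-196 + (0*4)*(-11))² = (-196 + 0*(-11))² = (-196 + 0)² = (-196)² = 38416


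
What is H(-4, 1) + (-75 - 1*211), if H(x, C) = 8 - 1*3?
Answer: -281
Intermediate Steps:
H(x, C) = 5 (H(x, C) = 8 - 3 = 5)
H(-4, 1) + (-75 - 1*211) = 5 + (-75 - 1*211) = 5 + (-75 - 211) = 5 - 286 = -281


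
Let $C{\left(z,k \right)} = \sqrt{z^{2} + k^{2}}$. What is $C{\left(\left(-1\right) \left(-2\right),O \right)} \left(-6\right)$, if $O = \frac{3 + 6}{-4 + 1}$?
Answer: $- 6 \sqrt{13} \approx -21.633$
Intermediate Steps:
$O = -3$ ($O = \frac{9}{-3} = 9 \left(- \frac{1}{3}\right) = -3$)
$C{\left(z,k \right)} = \sqrt{k^{2} + z^{2}}$
$C{\left(\left(-1\right) \left(-2\right),O \right)} \left(-6\right) = \sqrt{\left(-3\right)^{2} + \left(\left(-1\right) \left(-2\right)\right)^{2}} \left(-6\right) = \sqrt{9 + 2^{2}} \left(-6\right) = \sqrt{9 + 4} \left(-6\right) = \sqrt{13} \left(-6\right) = - 6 \sqrt{13}$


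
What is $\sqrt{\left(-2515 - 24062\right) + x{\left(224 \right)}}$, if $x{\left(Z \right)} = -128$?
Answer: $7 i \sqrt{545} \approx 163.42 i$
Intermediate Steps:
$\sqrt{\left(-2515 - 24062\right) + x{\left(224 \right)}} = \sqrt{\left(-2515 - 24062\right) - 128} = \sqrt{-26577 - 128} = \sqrt{-26705} = 7 i \sqrt{545}$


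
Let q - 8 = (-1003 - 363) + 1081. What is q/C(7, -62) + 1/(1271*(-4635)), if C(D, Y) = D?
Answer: -1631830552/41237595 ≈ -39.571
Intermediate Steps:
q = -277 (q = 8 + ((-1003 - 363) + 1081) = 8 + (-1366 + 1081) = 8 - 285 = -277)
q/C(7, -62) + 1/(1271*(-4635)) = -277/7 + 1/(1271*(-4635)) = -277*⅐ + (1/1271)*(-1/4635) = -277/7 - 1/5891085 = -1631830552/41237595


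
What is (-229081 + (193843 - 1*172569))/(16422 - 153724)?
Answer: 207807/137302 ≈ 1.5135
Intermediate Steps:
(-229081 + (193843 - 1*172569))/(16422 - 153724) = (-229081 + (193843 - 172569))/(-137302) = (-229081 + 21274)*(-1/137302) = -207807*(-1/137302) = 207807/137302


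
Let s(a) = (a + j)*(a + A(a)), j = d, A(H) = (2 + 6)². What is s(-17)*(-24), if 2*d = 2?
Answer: 18048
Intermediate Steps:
d = 1 (d = (½)*2 = 1)
A(H) = 64 (A(H) = 8² = 64)
j = 1
s(a) = (1 + a)*(64 + a) (s(a) = (a + 1)*(a + 64) = (1 + a)*(64 + a))
s(-17)*(-24) = (64 + (-17)² + 65*(-17))*(-24) = (64 + 289 - 1105)*(-24) = -752*(-24) = 18048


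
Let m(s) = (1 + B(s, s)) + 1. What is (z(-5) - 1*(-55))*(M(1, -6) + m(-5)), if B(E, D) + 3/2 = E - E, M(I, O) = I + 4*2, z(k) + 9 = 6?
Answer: 494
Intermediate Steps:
z(k) = -3 (z(k) = -9 + 6 = -3)
M(I, O) = 8 + I (M(I, O) = I + 8 = 8 + I)
B(E, D) = -3/2 (B(E, D) = -3/2 + (E - E) = -3/2 + 0 = -3/2)
m(s) = 1/2 (m(s) = (1 - 3/2) + 1 = -1/2 + 1 = 1/2)
(z(-5) - 1*(-55))*(M(1, -6) + m(-5)) = (-3 - 1*(-55))*((8 + 1) + 1/2) = (-3 + 55)*(9 + 1/2) = 52*(19/2) = 494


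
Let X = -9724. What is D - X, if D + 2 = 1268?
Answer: 10990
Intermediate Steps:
D = 1266 (D = -2 + 1268 = 1266)
D - X = 1266 - 1*(-9724) = 1266 + 9724 = 10990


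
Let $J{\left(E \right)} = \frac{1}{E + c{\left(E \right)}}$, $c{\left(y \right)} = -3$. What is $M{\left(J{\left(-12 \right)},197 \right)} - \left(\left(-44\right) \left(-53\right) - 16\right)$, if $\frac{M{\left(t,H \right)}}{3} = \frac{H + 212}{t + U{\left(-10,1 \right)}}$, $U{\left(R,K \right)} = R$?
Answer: $- \frac{368121}{151} \approx -2437.9$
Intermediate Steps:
$J{\left(E \right)} = \frac{1}{-3 + E}$ ($J{\left(E \right)} = \frac{1}{E - 3} = \frac{1}{-3 + E}$)
$M{\left(t,H \right)} = \frac{3 \left(212 + H\right)}{-10 + t}$ ($M{\left(t,H \right)} = 3 \frac{H + 212}{t - 10} = 3 \frac{212 + H}{-10 + t} = \frac{3 \left(212 + H\right)}{-10 + t}$)
$M{\left(J{\left(-12 \right)},197 \right)} - \left(\left(-44\right) \left(-53\right) - 16\right) = \frac{3 \left(212 + 197\right)}{-10 + \frac{1}{-3 - 12}} - \left(\left(-44\right) \left(-53\right) - 16\right) = 3 \frac{1}{-10 + \frac{1}{-15}} \cdot 409 - \left(2332 - 16\right) = 3 \frac{1}{-10 - \frac{1}{15}} \cdot 409 - 2316 = 3 \frac{1}{- \frac{151}{15}} \cdot 409 - 2316 = 3 \left(- \frac{15}{151}\right) 409 - 2316 = - \frac{18405}{151} - 2316 = - \frac{368121}{151}$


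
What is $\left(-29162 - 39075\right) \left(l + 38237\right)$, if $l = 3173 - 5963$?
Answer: $-2418796939$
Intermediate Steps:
$l = -2790$
$\left(-29162 - 39075\right) \left(l + 38237\right) = \left(-29162 - 39075\right) \left(-2790 + 38237\right) = \left(-68237\right) 35447 = -2418796939$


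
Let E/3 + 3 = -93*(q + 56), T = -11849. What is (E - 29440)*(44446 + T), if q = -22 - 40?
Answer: -905381675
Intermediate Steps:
q = -62
E = 1665 (E = -9 + 3*(-93*(-62 + 56)) = -9 + 3*(-93*(-6)) = -9 + 3*558 = -9 + 1674 = 1665)
(E - 29440)*(44446 + T) = (1665 - 29440)*(44446 - 11849) = -27775*32597 = -905381675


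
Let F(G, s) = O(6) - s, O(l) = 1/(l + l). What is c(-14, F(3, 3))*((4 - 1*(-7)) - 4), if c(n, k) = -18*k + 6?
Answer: 819/2 ≈ 409.50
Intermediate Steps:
O(l) = 1/(2*l)
F(G, s) = 1/12 - s (F(G, s) = (1/2)/6 - s = (1/2)*(1/6) - s = 1/12 - s)
c(n, k) = 6 - 18*k
c(-14, F(3, 3))*((4 - 1*(-7)) - 4) = (6 - 18*(1/12 - 1*3))*((4 - 1*(-7)) - 4) = (6 - 18*(1/12 - 3))*((4 + 7) - 4) = (6 - 18*(-35/12))*(11 - 4) = (6 + 105/2)*7 = (117/2)*7 = 819/2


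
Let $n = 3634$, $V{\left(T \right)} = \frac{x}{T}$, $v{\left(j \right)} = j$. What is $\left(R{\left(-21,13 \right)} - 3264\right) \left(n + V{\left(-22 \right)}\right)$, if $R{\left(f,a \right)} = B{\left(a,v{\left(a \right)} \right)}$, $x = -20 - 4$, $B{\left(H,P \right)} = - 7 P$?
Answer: $-12195730$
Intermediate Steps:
$x = -24$ ($x = -20 - 4 = -24$)
$V{\left(T \right)} = - \frac{24}{T}$
$R{\left(f,a \right)} = - 7 a$
$\left(R{\left(-21,13 \right)} - 3264\right) \left(n + V{\left(-22 \right)}\right) = \left(\left(-7\right) 13 - 3264\right) \left(3634 - \frac{24}{-22}\right) = \left(-91 - 3264\right) \left(3634 - - \frac{12}{11}\right) = - 3355 \left(3634 + \frac{12}{11}\right) = \left(-3355\right) \frac{39986}{11} = -12195730$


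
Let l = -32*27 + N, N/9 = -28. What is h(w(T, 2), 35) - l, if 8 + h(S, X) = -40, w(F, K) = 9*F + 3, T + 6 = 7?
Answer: 1068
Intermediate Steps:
T = 1 (T = -6 + 7 = 1)
w(F, K) = 3 + 9*F
h(S, X) = -48 (h(S, X) = -8 - 40 = -48)
N = -252 (N = 9*(-28) = -252)
l = -1116 (l = -32*27 - 252 = -864 - 252 = -1116)
h(w(T, 2), 35) - l = -48 - 1*(-1116) = -48 + 1116 = 1068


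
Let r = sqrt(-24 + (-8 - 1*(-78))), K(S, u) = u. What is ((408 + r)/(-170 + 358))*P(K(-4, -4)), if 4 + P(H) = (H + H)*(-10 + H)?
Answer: 11016/47 + 27*sqrt(46)/47 ≈ 238.28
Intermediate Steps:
P(H) = -4 + 2*H*(-10 + H) (P(H) = -4 + (H + H)*(-10 + H) = -4 + (2*H)*(-10 + H) = -4 + 2*H*(-10 + H))
r = sqrt(46) (r = sqrt(-24 + (-8 + 78)) = sqrt(-24 + 70) = sqrt(46) ≈ 6.7823)
((408 + r)/(-170 + 358))*P(K(-4, -4)) = ((408 + sqrt(46))/(-170 + 358))*(-4 - 20*(-4) + 2*(-4)**2) = ((408 + sqrt(46))/188)*(-4 + 80 + 2*16) = ((408 + sqrt(46))*(1/188))*(-4 + 80 + 32) = (102/47 + sqrt(46)/188)*108 = 11016/47 + 27*sqrt(46)/47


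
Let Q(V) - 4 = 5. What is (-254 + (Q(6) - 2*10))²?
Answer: 70225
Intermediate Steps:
Q(V) = 9 (Q(V) = 4 + 5 = 9)
(-254 + (Q(6) - 2*10))² = (-254 + (9 - 2*10))² = (-254 + (9 - 20))² = (-254 - 11)² = (-265)² = 70225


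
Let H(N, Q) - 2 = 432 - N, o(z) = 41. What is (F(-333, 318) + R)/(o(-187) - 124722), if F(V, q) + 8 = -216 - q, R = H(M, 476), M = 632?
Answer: 740/124681 ≈ 0.0059351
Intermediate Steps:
H(N, Q) = 434 - N (H(N, Q) = 2 + (432 - N) = 434 - N)
R = -198 (R = 434 - 1*632 = 434 - 632 = -198)
F(V, q) = -224 - q (F(V, q) = -8 + (-216 - q) = -224 - q)
(F(-333, 318) + R)/(o(-187) - 124722) = ((-224 - 1*318) - 198)/(41 - 124722) = ((-224 - 318) - 198)/(-124681) = (-542 - 198)*(-1/124681) = -740*(-1/124681) = 740/124681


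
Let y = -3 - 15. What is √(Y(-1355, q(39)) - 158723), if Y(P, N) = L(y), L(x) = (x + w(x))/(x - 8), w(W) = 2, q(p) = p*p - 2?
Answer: I*√26824083/13 ≈ 398.4*I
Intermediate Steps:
q(p) = -2 + p² (q(p) = p² - 2 = -2 + p²)
y = -18
L(x) = (2 + x)/(-8 + x) (L(x) = (x + 2)/(x - 8) = (2 + x)/(-8 + x))
Y(P, N) = 8/13 (Y(P, N) = (2 - 18)/(-8 - 18) = -16/(-26) = -1/26*(-16) = 8/13)
√(Y(-1355, q(39)) - 158723) = √(8/13 - 158723) = √(-2063391/13) = I*√26824083/13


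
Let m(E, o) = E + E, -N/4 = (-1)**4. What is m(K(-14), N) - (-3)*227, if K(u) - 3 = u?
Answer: 659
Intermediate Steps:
K(u) = 3 + u
N = -4 (N = -4*(-1)**4 = -4*1 = -4)
m(E, o) = 2*E
m(K(-14), N) - (-3)*227 = 2*(3 - 14) - (-3)*227 = 2*(-11) - 1*(-681) = -22 + 681 = 659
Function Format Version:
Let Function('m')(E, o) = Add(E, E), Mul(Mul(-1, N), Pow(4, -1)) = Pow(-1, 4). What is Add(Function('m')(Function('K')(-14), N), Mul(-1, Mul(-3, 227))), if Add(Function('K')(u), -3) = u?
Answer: 659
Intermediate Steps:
Function('K')(u) = Add(3, u)
N = -4 (N = Mul(-4, Pow(-1, 4)) = Mul(-4, 1) = -4)
Function('m')(E, o) = Mul(2, E)
Add(Function('m')(Function('K')(-14), N), Mul(-1, Mul(-3, 227))) = Add(Mul(2, Add(3, -14)), Mul(-1, Mul(-3, 227))) = Add(Mul(2, -11), Mul(-1, -681)) = Add(-22, 681) = 659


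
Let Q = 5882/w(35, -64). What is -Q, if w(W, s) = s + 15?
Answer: 5882/49 ≈ 120.04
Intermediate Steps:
w(W, s) = 15 + s
Q = -5882/49 (Q = 5882/(15 - 64) = 5882/(-49) = 5882*(-1/49) = -5882/49 ≈ -120.04)
-Q = -1*(-5882/49) = 5882/49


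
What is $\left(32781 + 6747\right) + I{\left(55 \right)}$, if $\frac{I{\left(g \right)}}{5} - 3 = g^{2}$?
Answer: $54668$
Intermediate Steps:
$I{\left(g \right)} = 15 + 5 g^{2}$
$\left(32781 + 6747\right) + I{\left(55 \right)} = \left(32781 + 6747\right) + \left(15 + 5 \cdot 55^{2}\right) = 39528 + \left(15 + 5 \cdot 3025\right) = 39528 + \left(15 + 15125\right) = 39528 + 15140 = 54668$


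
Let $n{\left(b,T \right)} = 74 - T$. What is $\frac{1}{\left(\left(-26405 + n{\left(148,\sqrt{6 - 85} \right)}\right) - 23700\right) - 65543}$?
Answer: $\frac{i}{\sqrt{79} - 115574 i} \approx -8.6525 \cdot 10^{-6} + 6.6542 \cdot 10^{-10} i$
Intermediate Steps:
$\frac{1}{\left(\left(-26405 + n{\left(148,\sqrt{6 - 85} \right)}\right) - 23700\right) - 65543} = \frac{1}{\left(\left(-26405 + \left(74 - \sqrt{6 - 85}\right)\right) - 23700\right) - 65543} = \frac{1}{\left(\left(-26405 + \left(74 - \sqrt{-79}\right)\right) - 23700\right) - 65543} = \frac{1}{\left(\left(-26405 + \left(74 - i \sqrt{79}\right)\right) - 23700\right) - 65543} = \frac{1}{\left(\left(-26331 - i \sqrt{79}\right) - 23700\right) - 65543} = \frac{1}{\left(-50031 - i \sqrt{79}\right) - 65543} = \frac{1}{-115574 - i \sqrt{79}}$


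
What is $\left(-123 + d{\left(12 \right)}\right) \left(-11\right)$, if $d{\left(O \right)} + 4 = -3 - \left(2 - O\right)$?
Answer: $1320$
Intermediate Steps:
$d{\left(O \right)} = -9 + O$ ($d{\left(O \right)} = -4 - \left(5 - O\right) = -4 + \left(-3 + \left(-2 + O\right)\right) = -4 + \left(-5 + O\right) = -9 + O$)
$\left(-123 + d{\left(12 \right)}\right) \left(-11\right) = \left(-123 + \left(-9 + 12\right)\right) \left(-11\right) = \left(-123 + 3\right) \left(-11\right) = \left(-120\right) \left(-11\right) = 1320$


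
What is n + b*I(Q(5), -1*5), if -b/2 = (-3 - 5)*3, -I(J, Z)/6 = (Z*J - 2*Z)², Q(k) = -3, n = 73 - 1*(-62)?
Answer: -179865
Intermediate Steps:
n = 135 (n = 73 + 62 = 135)
I(J, Z) = -6*(-2*Z + J*Z)² (I(J, Z) = -6*(Z*J - 2*Z)² = -6*(J*Z - 2*Z)² = -6*(-2*Z + J*Z)²)
b = 48 (b = -2*(-3 - 5)*3 = -(-16)*3 = -2*(-24) = 48)
n + b*I(Q(5), -1*5) = 135 + 48*(-6*(-1*5)²*(-2 - 3)²) = 135 + 48*(-6*(-5)²*(-5)²) = 135 + 48*(-6*25*25) = 135 + 48*(-3750) = 135 - 180000 = -179865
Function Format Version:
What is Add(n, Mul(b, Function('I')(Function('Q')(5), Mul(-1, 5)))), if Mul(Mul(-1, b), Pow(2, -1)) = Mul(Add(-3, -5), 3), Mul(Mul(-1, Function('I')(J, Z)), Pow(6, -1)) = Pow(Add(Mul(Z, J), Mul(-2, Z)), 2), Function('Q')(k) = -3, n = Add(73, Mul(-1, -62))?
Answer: -179865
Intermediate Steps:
n = 135 (n = Add(73, 62) = 135)
Function('I')(J, Z) = Mul(-6, Pow(Add(Mul(-2, Z), Mul(J, Z)), 2)) (Function('I')(J, Z) = Mul(-6, Pow(Add(Mul(Z, J), Mul(-2, Z)), 2)) = Mul(-6, Pow(Add(Mul(J, Z), Mul(-2, Z)), 2)) = Mul(-6, Pow(Add(Mul(-2, Z), Mul(J, Z)), 2)))
b = 48 (b = Mul(-2, Mul(Add(-3, -5), 3)) = Mul(-2, Mul(-8, 3)) = Mul(-2, -24) = 48)
Add(n, Mul(b, Function('I')(Function('Q')(5), Mul(-1, 5)))) = Add(135, Mul(48, Mul(-6, Pow(Mul(-1, 5), 2), Pow(Add(-2, -3), 2)))) = Add(135, Mul(48, Mul(-6, Pow(-5, 2), Pow(-5, 2)))) = Add(135, Mul(48, Mul(-6, 25, 25))) = Add(135, Mul(48, -3750)) = Add(135, -180000) = -179865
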